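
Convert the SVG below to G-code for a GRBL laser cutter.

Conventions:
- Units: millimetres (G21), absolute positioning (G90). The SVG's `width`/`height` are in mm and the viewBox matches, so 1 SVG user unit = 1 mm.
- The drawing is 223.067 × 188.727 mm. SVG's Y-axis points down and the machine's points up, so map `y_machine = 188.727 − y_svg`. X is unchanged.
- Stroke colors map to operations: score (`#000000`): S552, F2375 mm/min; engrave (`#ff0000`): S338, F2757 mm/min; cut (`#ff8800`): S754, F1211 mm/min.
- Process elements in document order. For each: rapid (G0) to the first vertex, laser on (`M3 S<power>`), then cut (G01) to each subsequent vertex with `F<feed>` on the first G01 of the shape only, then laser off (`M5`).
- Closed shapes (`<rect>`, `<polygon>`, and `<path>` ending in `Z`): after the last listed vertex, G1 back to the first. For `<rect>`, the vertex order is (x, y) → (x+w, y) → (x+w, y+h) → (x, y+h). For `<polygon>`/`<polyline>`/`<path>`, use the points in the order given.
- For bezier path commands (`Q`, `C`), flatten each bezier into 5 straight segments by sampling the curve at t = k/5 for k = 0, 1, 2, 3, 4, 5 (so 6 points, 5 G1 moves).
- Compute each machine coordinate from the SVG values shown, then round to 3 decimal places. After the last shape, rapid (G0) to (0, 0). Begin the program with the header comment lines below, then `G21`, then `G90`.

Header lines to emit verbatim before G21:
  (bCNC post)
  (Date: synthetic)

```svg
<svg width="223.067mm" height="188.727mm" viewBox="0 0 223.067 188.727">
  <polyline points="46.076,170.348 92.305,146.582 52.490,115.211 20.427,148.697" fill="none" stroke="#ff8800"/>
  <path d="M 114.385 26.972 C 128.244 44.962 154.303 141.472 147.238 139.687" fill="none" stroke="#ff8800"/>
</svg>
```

(bCNC post)
(Date: synthetic)
G21
G90
G0 X46.076 Y18.379
M3 S754
G01 X92.305 Y42.145 F1211
G01 X52.490 Y73.516
G01 X20.427 Y40.030
M5
G0 X114.385 Y161.755
M3 S754
G01 X123.802 Y142.953 F1211
G01 X133.971 Y113.794
G01 X142.717 Y82.763
G01 X147.865 Y58.350
G01 X147.238 Y49.040
M5
G0 X0.000 Y0.000

Since the viewBox matches the mm dimensions, user units are millimetres directly. The only transform is the Y-flip y_m = 188.727 − y_svg.

Shape 1 is a open polyline drawn with `<polyline>`. Its stroke #ff8800 means cut at S754, F1211. After flipping Y the toolpath is (46.076,18.379) → (92.305,42.145) → (52.490,73.516) → (20.427,40.030).

Shape 2 is a cubic bezier drawn with `<path>`. Its stroke #ff8800 means cut at S754, F1211. After flipping Y the toolpath is (114.385,161.755) → (123.802,142.953) → (133.971,113.794) → (142.717,82.763) → (147.865,58.350) → (147.238,49.040).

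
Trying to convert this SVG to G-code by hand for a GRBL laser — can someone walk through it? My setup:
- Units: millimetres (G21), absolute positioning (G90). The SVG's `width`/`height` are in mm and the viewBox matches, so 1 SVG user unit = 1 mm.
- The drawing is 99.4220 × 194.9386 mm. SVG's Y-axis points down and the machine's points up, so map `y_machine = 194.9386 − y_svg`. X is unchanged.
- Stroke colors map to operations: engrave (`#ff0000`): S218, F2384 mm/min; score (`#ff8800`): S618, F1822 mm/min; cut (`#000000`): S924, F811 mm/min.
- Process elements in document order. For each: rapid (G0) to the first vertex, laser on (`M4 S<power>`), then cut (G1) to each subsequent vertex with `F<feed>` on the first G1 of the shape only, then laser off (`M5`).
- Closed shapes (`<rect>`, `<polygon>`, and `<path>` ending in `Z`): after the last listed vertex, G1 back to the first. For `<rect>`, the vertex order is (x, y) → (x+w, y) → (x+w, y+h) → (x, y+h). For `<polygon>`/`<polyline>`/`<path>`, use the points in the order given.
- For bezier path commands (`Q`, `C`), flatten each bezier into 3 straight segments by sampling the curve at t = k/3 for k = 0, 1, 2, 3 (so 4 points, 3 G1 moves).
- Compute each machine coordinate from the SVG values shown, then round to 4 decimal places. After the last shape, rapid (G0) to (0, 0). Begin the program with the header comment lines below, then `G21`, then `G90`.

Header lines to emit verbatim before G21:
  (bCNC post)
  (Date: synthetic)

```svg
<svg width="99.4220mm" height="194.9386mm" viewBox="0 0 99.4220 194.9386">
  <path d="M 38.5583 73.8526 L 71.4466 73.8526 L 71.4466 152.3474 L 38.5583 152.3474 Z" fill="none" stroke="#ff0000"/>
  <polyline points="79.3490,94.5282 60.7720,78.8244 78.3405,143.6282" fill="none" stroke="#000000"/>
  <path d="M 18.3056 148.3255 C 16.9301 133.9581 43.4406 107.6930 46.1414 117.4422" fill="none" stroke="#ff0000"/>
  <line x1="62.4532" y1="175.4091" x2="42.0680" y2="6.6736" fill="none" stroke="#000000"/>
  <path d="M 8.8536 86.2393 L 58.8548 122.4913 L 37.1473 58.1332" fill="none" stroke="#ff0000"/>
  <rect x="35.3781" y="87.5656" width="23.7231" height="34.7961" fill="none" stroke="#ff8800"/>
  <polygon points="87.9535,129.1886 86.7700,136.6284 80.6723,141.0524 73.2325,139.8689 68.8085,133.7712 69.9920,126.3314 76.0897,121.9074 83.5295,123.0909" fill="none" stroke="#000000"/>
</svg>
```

(bCNC post)
(Date: synthetic)
G21
G90
G0 X38.5583 Y121.0860
M4 S218
G1 X71.4466 Y121.0860 F2384
G1 X71.4466 Y42.5912
G1 X38.5583 Y42.5912
G1 X38.5583 Y121.0860
M5
G0 X79.3490 Y100.4104
M4 S924
G1 X60.7720 Y116.1142 F811
G1 X78.3405 Y51.3104
M5
G0 X18.3056 Y46.6131
M4 S218
G1 X24.3108 Y63.1719 F2384
G1 X37.4187 Y77.0154
G1 X46.1414 Y77.4964
M5
G0 X62.4532 Y19.5295
M4 S924
G1 X42.0680 Y188.2650 F811
M5
G0 X8.8536 Y108.6993
M4 S218
G1 X58.8548 Y72.4473 F2384
G1 X37.1473 Y136.8054
M5
G0 X35.3781 Y107.3730
M4 S618
G1 X59.1012 Y107.3730 F1822
G1 X59.1012 Y72.5769
G1 X35.3781 Y72.5769
G1 X35.3781 Y107.3730
M5
G0 X87.9535 Y65.7500
M4 S924
G1 X86.7700 Y58.3102 F811
G1 X80.6723 Y53.8862
G1 X73.2325 Y55.0697
G1 X68.8085 Y61.1674
G1 X69.9920 Y68.6072
G1 X76.0897 Y73.0312
G1 X83.5295 Y71.8477
G1 X87.9535 Y65.7500
M5
G0 X0.0000 Y0.0000

viewBox `0 0 99.4220 194.9386` with mm width/height → 1 unit = 1 mm. Flip: y_m = 194.9386 − y_svg.

**Shape 1** — `<path>` rectangle, stroke `#ff0000` → engrave (S218, F2384). Machine vertices: (38.5583,121.0860) → (71.4466,121.0860) → (71.4466,42.5912) → (38.5583,42.5912) → (38.5583,121.0860). Closed: final G1 returns to the first vertex.

**Shape 2** — `<polyline>` open polyline, stroke `#000000` → cut (S924, F811). Machine vertices: (79.3490,100.4104) → (60.7720,116.1142) → (78.3405,51.3104). Open path.

**Shape 3** — `<path>` cubic bezier, stroke `#ff0000` → engrave (S218, F2384). Control points (SVG): P0=(18.3056,148.3255), P1=(16.9301,133.9581), P2=(43.4406,107.6930), P3=(46.1414,117.4422); sampled at t=k/3. Machine vertices: (18.3056,46.6131) → (24.3108,63.1719) → (37.4187,77.0154) → (46.1414,77.4964). Open path.

**Shape 4** — `<line>` line segment, stroke `#000000` → cut (S924, F811). Machine vertices: (62.4532,19.5295) → (42.0680,188.2650). Open path.

**Shape 5** — `<path>` open polyline, stroke `#ff0000` → engrave (S218, F2384). Machine vertices: (8.8536,108.6993) → (58.8548,72.4473) → (37.1473,136.8054). Open path.

**Shape 6** — `<rect>` rectangle, stroke `#ff8800` → score (S618, F1822). Machine vertices: (35.3781,107.3730) → (59.1012,107.3730) → (59.1012,72.5769) → (35.3781,72.5769) → (35.3781,107.3730). Closed: final G1 returns to the first vertex.

**Shape 7** — `<polygon>` regular polygon, stroke `#000000` → cut (S924, F811). Machine vertices: (87.9535,65.7500) → (86.7700,58.3102) → (80.6723,53.8862) → (73.2325,55.0697) → (68.8085,61.1674) → (69.9920,68.6072) → (76.0897,73.0312) → (83.5295,71.8477) → (87.9535,65.7500). Closed: final G1 returns to the first vertex.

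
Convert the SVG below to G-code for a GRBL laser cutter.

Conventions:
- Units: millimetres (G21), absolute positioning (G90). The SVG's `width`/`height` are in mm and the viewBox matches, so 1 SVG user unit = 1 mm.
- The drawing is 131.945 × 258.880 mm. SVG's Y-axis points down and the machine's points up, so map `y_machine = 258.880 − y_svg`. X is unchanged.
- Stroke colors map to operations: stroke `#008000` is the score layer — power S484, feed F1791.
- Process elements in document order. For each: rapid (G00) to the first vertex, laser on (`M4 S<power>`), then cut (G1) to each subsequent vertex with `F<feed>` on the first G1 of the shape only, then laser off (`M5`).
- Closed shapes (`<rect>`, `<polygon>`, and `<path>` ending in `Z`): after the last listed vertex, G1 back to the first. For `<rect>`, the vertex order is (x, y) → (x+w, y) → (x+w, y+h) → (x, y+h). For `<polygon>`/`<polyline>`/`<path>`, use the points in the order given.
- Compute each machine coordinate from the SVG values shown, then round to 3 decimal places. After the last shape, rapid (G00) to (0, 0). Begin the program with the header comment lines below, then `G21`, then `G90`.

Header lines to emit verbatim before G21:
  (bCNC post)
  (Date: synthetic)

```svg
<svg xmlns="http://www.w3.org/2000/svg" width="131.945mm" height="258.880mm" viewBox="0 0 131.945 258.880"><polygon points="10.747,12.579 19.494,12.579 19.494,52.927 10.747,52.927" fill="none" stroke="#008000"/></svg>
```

viewBox `0 0 131.945 258.880` with mm width/height → 1 unit = 1 mm. Flip: y_m = 258.880 − y_svg.

**Shape 1** — `<polygon>` rectangle, stroke `#008000` → score (S484, F1791). Machine vertices: (10.747,246.301) → (19.494,246.301) → (19.494,205.953) → (10.747,205.953) → (10.747,246.301). Closed: final G1 returns to the first vertex.

(bCNC post)
(Date: synthetic)
G21
G90
G00 X10.747 Y246.301
M4 S484
G1 X19.494 Y246.301 F1791
G1 X19.494 Y205.953
G1 X10.747 Y205.953
G1 X10.747 Y246.301
M5
G00 X0.000 Y0.000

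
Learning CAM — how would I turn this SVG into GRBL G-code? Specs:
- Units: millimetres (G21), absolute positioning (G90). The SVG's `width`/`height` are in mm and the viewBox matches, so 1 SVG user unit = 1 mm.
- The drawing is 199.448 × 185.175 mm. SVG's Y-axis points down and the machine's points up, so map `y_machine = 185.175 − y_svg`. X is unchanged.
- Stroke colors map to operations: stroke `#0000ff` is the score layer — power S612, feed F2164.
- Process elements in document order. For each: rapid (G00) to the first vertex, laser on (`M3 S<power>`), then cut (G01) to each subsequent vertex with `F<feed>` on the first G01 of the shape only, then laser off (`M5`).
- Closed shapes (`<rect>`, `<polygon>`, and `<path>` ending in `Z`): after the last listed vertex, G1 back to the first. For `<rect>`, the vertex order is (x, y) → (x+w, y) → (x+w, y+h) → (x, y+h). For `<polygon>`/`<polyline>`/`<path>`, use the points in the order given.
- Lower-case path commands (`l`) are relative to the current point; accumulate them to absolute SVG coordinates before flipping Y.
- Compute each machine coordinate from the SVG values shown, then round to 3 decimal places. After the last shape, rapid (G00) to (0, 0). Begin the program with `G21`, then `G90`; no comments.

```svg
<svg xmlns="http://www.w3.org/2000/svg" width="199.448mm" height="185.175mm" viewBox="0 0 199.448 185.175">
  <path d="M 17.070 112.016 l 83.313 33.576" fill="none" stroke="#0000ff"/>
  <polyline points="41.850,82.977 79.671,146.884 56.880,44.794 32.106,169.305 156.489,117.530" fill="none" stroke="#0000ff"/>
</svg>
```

1 u = 1 mm; y_m = 185.175 − y.

[1] `<path>` line segment, #0000ff→score S612 F2164: (17.070,73.159) → (100.383,39.583)

[2] `<polyline>` open polyline, #0000ff→score S612 F2164: (41.850,102.198) → (79.671,38.291) → (56.880,140.381) → (32.106,15.870) → (156.489,67.645)

G21
G90
G00 X17.070 Y73.159
M3 S612
G01 X100.383 Y39.583 F2164
M5
G00 X41.850 Y102.198
M3 S612
G01 X79.671 Y38.291 F2164
G01 X56.880 Y140.381
G01 X32.106 Y15.870
G01 X156.489 Y67.645
M5
G00 X0.000 Y0.000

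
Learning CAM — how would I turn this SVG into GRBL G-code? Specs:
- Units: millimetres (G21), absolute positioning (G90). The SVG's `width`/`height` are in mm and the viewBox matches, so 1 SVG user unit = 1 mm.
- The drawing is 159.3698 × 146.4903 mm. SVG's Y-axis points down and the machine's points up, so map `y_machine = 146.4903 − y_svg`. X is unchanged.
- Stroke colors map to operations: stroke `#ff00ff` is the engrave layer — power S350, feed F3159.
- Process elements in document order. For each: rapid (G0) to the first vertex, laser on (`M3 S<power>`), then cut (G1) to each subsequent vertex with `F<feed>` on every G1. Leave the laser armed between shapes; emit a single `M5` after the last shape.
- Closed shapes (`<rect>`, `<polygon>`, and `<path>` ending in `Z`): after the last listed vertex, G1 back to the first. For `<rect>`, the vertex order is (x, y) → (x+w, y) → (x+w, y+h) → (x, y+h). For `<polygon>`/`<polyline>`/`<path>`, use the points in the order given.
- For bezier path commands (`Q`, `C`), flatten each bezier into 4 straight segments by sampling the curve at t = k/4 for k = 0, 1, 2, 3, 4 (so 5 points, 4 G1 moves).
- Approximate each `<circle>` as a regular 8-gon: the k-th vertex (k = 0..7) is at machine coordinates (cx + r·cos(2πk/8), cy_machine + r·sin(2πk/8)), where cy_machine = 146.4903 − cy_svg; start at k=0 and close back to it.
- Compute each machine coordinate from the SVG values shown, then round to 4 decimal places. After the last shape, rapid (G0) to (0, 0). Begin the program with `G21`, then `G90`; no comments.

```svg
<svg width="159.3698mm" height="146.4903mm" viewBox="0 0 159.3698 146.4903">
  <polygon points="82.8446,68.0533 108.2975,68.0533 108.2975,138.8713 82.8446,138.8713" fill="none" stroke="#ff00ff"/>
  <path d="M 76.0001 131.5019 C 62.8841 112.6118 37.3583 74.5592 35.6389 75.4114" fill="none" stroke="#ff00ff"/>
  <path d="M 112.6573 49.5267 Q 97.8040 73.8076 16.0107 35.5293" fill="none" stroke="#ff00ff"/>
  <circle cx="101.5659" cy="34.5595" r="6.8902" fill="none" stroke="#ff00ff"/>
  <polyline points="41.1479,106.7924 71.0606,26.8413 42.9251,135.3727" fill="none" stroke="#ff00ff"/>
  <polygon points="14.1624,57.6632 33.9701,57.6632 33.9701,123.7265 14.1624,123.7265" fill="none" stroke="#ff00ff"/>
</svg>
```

G21
G90
G0 X82.8446 Y78.4370
M3 S350
G1 X108.2975 Y78.4370 F3159
G1 X108.2975 Y7.6190 F3159
G1 X82.8446 Y7.6190 F3159
G1 X82.8446 Y78.4370 F3159
G0 X76.0001 Y14.9884
M3 S350
G1 X64.4021 Y31.8416 F3159
G1 X51.5458 Y50.4370 F3159
G1 X40.8263 Y65.3307 F3159
G1 X35.6389 Y71.0789 F3159
G0 X112.6573 Y96.9636
M3 S350
G1 X101.0469 Y88.7331 F3159
G1 X81.0690 Y88.3225 F3159
G1 X52.7236 Y95.7318 F3159
G1 X16.0107 Y110.9610 F3159
G0 X108.4561 Y111.9308
M3 S350
G1 X106.4380 Y116.8029 F3159
G1 X101.5659 Y118.8210 F3159
G1 X96.6938 Y116.8029 F3159
G1 X94.6757 Y111.9308 F3159
G1 X96.6938 Y107.0587 F3159
G1 X101.5659 Y105.0406 F3159
G1 X106.4380 Y107.0587 F3159
G1 X108.4561 Y111.9308 F3159
G0 X41.1479 Y39.6979
M3 S350
G1 X71.0606 Y119.6490 F3159
G1 X42.9251 Y11.1176 F3159
G0 X14.1624 Y88.8271
M3 S350
G1 X33.9701 Y88.8271 F3159
G1 X33.9701 Y22.7638 F3159
G1 X14.1624 Y22.7638 F3159
G1 X14.1624 Y88.8271 F3159
M5
G0 X0.0000 Y0.0000

1 u = 1 mm; y_m = 146.4903 − y.

[1] `<polygon>` rectangle, #ff00ff→engrave S350 F3159: (82.8446,78.4370) → (108.2975,78.4370) → (108.2975,7.6190) → (82.8446,7.6190) → (82.8446,78.4370) (closed)

[2] `<path>` cubic bezier, #ff00ff→engrave S350 F3159: (76.0001,14.9884) → (64.4021,31.8416) → (51.5458,50.4370) → (40.8263,65.3307) → (35.6389,71.0789)

[3] `<path>` quadratic bezier, #ff00ff→engrave S350 F3159: (112.6573,96.9636) → (101.0469,88.7331) → (81.0690,88.3225) → (52.7236,95.7318) → (16.0107,110.9610)

[4] `<circle>` circle, #ff00ff→engrave S350 F3159: (108.4561,111.9308) → (106.4380,116.8029) → (101.5659,118.8210) → (96.6938,116.8029) → (94.6757,111.9308) → (96.6938,107.0587) → (101.5659,105.0406) → (106.4380,107.0587) → (108.4561,111.9308) (closed)

[5] `<polyline>` open polyline, #ff00ff→engrave S350 F3159: (41.1479,39.6979) → (71.0606,119.6490) → (42.9251,11.1176)

[6] `<polygon>` rectangle, #ff00ff→engrave S350 F3159: (14.1624,88.8271) → (33.9701,88.8271) → (33.9701,22.7638) → (14.1624,22.7638) → (14.1624,88.8271) (closed)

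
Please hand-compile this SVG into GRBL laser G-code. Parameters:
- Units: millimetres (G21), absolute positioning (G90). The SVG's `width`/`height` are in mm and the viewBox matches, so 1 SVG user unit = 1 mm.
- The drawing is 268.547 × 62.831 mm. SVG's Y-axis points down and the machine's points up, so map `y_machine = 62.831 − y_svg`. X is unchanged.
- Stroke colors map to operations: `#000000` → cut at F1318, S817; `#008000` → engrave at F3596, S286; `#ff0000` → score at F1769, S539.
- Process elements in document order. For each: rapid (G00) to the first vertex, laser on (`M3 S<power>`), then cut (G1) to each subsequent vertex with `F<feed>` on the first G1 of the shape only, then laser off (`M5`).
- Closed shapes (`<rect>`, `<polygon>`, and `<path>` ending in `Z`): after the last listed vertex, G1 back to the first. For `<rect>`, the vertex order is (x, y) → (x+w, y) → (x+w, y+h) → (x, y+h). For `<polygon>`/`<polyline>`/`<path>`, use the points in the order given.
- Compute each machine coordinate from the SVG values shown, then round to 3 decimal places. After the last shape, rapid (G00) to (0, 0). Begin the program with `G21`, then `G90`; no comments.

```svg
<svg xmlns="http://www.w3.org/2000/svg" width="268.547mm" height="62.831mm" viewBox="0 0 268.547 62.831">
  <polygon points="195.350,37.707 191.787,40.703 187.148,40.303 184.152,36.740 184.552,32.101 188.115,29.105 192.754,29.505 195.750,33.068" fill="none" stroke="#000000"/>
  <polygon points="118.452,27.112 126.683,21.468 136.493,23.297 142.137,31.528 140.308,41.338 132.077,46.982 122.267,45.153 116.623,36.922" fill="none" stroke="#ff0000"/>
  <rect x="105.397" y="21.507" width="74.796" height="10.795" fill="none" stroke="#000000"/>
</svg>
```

G21
G90
G00 X195.350 Y25.124
M3 S817
G1 X191.787 Y22.128 F1318
G1 X187.148 Y22.528
G1 X184.152 Y26.091
G1 X184.552 Y30.730
G1 X188.115 Y33.726
G1 X192.754 Y33.326
G1 X195.750 Y29.763
G1 X195.350 Y25.124
M5
G00 X118.452 Y35.719
M3 S539
G1 X126.683 Y41.363 F1769
G1 X136.493 Y39.534
G1 X142.137 Y31.303
G1 X140.308 Y21.493
G1 X132.077 Y15.849
G1 X122.267 Y17.678
G1 X116.623 Y25.909
G1 X118.452 Y35.719
M5
G00 X105.397 Y41.324
M3 S817
G1 X180.193 Y41.324 F1318
G1 X180.193 Y30.529
G1 X105.397 Y30.529
G1 X105.397 Y41.324
M5
G00 X0.000 Y0.000

1 u = 1 mm; y_m = 62.831 − y.

[1] `<polygon>` regular polygon, #000000→cut S817 F1318: (195.350,25.124) → (191.787,22.128) → (187.148,22.528) → (184.152,26.091) → (184.552,30.730) → (188.115,33.726) → (192.754,33.326) → (195.750,29.763) → (195.350,25.124) (closed)

[2] `<polygon>` regular polygon, #ff0000→score S539 F1769: (118.452,35.719) → (126.683,41.363) → (136.493,39.534) → (142.137,31.303) → (140.308,21.493) → (132.077,15.849) → (122.267,17.678) → (116.623,25.909) → (118.452,35.719) (closed)

[3] `<rect>` rectangle, #000000→cut S817 F1318: (105.397,41.324) → (180.193,41.324) → (180.193,30.529) → (105.397,30.529) → (105.397,41.324) (closed)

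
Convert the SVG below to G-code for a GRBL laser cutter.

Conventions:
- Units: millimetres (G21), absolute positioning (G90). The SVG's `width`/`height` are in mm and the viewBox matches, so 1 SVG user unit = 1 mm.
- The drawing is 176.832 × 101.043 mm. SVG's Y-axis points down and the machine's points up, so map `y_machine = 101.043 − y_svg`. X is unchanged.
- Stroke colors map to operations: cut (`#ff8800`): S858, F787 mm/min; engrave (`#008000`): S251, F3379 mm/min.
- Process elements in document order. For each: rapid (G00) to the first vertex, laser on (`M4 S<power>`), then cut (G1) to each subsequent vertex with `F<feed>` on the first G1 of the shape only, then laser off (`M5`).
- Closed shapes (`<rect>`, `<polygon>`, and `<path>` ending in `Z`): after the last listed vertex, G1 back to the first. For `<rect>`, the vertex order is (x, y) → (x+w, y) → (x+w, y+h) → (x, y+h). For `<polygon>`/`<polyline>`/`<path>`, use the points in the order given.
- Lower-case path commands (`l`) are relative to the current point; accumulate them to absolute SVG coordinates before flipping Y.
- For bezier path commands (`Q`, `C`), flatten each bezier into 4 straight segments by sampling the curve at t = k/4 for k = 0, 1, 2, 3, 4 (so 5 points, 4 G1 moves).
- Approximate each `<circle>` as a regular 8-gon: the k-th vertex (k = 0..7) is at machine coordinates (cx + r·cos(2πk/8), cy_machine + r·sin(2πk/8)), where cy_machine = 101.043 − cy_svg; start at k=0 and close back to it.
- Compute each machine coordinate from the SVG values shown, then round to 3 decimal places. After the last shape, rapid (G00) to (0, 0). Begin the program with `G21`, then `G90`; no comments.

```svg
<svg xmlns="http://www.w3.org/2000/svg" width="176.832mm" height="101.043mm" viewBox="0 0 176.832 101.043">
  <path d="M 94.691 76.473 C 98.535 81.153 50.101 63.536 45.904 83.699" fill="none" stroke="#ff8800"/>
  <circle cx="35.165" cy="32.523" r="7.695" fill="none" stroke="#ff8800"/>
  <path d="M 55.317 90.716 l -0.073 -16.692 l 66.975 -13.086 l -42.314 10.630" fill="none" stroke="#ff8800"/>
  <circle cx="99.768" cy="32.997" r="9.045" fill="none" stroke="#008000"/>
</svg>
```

Since the viewBox matches the mm dimensions, user units are millimetres directly. The only transform is the Y-flip y_m = 101.043 − y_svg.

Shape 1 is a cubic bezier drawn with `<path>`. Its stroke #ff8800 means cut at S858, F787. After flipping Y the toolpath is (94.691,24.570) → (89.280,24.302) → (73.313,26.763) → (55.838,26.321) → (45.904,17.344).

Shape 2 is a circle drawn with `<circle>`. Its stroke #ff8800 means cut at S858, F787. After flipping Y the toolpath is (42.860,68.520) → (40.606,73.961) → (35.165,76.215) → (29.724,73.961) → (27.470,68.520) → (29.724,63.079) → (35.165,60.825) → (40.606,63.079) → (42.860,68.520), returning to the start.

Shape 3 is a open polyline drawn with `<path>`. Its stroke #ff8800 means cut at S858, F787. After flipping Y the toolpath is (55.317,10.327) → (55.244,27.019) → (122.219,40.105) → (79.905,29.475).

Shape 4 is a circle drawn with `<circle>`. Its stroke #008000 means engrave at S251, F3379. After flipping Y the toolpath is (108.813,68.046) → (106.164,74.442) → (99.768,77.091) → (93.372,74.442) → (90.723,68.046) → (93.372,61.650) → (99.768,59.001) → (106.164,61.650) → (108.813,68.046), returning to the start.

G21
G90
G00 X94.691 Y24.570
M4 S858
G1 X89.280 Y24.302 F787
G1 X73.313 Y26.763
G1 X55.838 Y26.321
G1 X45.904 Y17.344
M5
G00 X42.860 Y68.520
M4 S858
G1 X40.606 Y73.961 F787
G1 X35.165 Y76.215
G1 X29.724 Y73.961
G1 X27.470 Y68.520
G1 X29.724 Y63.079
G1 X35.165 Y60.825
G1 X40.606 Y63.079
G1 X42.860 Y68.520
M5
G00 X55.317 Y10.327
M4 S858
G1 X55.244 Y27.019 F787
G1 X122.219 Y40.105
G1 X79.905 Y29.475
M5
G00 X108.813 Y68.046
M4 S251
G1 X106.164 Y74.442 F3379
G1 X99.768 Y77.091
G1 X93.372 Y74.442
G1 X90.723 Y68.046
G1 X93.372 Y61.650
G1 X99.768 Y59.001
G1 X106.164 Y61.650
G1 X108.813 Y68.046
M5
G00 X0.000 Y0.000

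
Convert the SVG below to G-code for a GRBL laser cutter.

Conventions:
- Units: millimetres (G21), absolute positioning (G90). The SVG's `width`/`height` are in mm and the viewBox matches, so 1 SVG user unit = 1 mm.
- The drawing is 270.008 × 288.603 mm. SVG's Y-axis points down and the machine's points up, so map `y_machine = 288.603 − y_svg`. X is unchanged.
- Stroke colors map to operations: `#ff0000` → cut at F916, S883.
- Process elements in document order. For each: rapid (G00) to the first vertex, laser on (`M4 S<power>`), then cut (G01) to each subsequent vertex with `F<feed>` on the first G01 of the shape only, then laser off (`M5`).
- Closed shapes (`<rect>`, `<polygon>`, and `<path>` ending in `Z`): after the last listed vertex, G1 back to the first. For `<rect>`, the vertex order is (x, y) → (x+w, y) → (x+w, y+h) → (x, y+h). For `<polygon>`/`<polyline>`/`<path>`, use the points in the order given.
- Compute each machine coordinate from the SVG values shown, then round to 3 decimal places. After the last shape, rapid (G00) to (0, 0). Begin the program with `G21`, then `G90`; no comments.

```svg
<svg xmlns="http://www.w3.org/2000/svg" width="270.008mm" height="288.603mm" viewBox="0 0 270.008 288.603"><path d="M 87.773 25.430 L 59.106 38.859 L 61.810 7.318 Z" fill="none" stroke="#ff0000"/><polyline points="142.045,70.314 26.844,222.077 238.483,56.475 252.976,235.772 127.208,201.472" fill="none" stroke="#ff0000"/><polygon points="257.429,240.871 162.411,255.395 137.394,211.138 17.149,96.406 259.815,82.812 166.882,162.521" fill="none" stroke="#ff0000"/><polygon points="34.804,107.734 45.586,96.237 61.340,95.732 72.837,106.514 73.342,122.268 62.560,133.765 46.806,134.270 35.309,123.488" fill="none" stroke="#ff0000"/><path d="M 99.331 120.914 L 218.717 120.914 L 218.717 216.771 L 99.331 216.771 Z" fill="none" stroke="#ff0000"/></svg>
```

Since the viewBox matches the mm dimensions, user units are millimetres directly. The only transform is the Y-flip y_m = 288.603 − y_svg.

Shape 1 is a regular polygon drawn with `<path>`. Its stroke #ff0000 means cut at S883, F916. After flipping Y the toolpath is (87.773,263.173) → (59.106,249.744) → (61.810,281.285) → (87.773,263.173), returning to the start.

Shape 2 is a open polyline drawn with `<polyline>`. Its stroke #ff0000 means cut at S883, F916. After flipping Y the toolpath is (142.045,218.289) → (26.844,66.526) → (238.483,232.128) → (252.976,52.831) → (127.208,87.131).

Shape 3 is a closed polygon drawn with `<polygon>`. Its stroke #ff0000 means cut at S883, F916. After flipping Y the toolpath is (257.429,47.732) → (162.411,33.208) → (137.394,77.465) → (17.149,192.197) → (259.815,205.791) → (166.882,126.082) → (257.429,47.732), returning to the start.

Shape 4 is a regular polygon drawn with `<polygon>`. Its stroke #ff0000 means cut at S883, F916. After flipping Y the toolpath is (34.804,180.869) → (45.586,192.366) → (61.340,192.871) → (72.837,182.089) → (73.342,166.335) → (62.560,154.838) → (46.806,154.333) → (35.309,165.115) → (34.804,180.869), returning to the start.

Shape 5 is a rectangle drawn with `<path>`. Its stroke #ff0000 means cut at S883, F916. After flipping Y the toolpath is (99.331,167.689) → (218.717,167.689) → (218.717,71.832) → (99.331,71.832) → (99.331,167.689), returning to the start.

G21
G90
G00 X87.773 Y263.173
M4 S883
G01 X59.106 Y249.744 F916
G01 X61.810 Y281.285
G01 X87.773 Y263.173
M5
G00 X142.045 Y218.289
M4 S883
G01 X26.844 Y66.526 F916
G01 X238.483 Y232.128
G01 X252.976 Y52.831
G01 X127.208 Y87.131
M5
G00 X257.429 Y47.732
M4 S883
G01 X162.411 Y33.208 F916
G01 X137.394 Y77.465
G01 X17.149 Y192.197
G01 X259.815 Y205.791
G01 X166.882 Y126.082
G01 X257.429 Y47.732
M5
G00 X34.804 Y180.869
M4 S883
G01 X45.586 Y192.366 F916
G01 X61.340 Y192.871
G01 X72.837 Y182.089
G01 X73.342 Y166.335
G01 X62.560 Y154.838
G01 X46.806 Y154.333
G01 X35.309 Y165.115
G01 X34.804 Y180.869
M5
G00 X99.331 Y167.689
M4 S883
G01 X218.717 Y167.689 F916
G01 X218.717 Y71.832
G01 X99.331 Y71.832
G01 X99.331 Y167.689
M5
G00 X0.000 Y0.000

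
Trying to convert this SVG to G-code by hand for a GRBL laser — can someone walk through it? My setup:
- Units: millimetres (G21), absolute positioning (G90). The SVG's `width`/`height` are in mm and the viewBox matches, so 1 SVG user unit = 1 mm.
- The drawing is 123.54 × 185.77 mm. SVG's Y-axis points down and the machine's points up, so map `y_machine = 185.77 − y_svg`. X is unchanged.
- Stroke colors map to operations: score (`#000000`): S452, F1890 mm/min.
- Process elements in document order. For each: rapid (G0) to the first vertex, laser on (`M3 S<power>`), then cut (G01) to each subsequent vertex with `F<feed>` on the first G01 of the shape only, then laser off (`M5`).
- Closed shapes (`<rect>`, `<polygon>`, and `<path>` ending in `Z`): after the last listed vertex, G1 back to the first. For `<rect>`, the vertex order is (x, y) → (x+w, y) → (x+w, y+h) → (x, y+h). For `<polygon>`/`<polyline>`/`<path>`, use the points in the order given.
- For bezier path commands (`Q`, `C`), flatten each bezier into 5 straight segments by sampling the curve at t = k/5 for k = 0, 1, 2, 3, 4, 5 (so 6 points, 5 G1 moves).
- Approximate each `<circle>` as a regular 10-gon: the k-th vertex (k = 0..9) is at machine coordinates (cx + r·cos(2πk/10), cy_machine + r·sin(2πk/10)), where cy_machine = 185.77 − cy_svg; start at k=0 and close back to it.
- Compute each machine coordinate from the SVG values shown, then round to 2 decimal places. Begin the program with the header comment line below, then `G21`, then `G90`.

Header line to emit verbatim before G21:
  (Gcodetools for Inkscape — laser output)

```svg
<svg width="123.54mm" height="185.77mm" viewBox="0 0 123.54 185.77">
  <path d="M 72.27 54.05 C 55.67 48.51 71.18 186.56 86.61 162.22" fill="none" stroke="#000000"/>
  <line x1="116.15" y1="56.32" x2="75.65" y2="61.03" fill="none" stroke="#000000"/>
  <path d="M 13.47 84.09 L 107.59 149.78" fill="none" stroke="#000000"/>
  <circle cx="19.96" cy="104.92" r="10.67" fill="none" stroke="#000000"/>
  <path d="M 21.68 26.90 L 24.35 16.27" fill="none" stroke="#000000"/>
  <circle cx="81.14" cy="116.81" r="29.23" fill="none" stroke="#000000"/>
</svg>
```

1 u = 1 mm; y_m = 185.77 − y.

[1] `<path>` cubic bezier, #000000→score S452 F1890: (72.27,131.72) → (65.91,120.26) → (65.70,89.03) → (70.12,52.71) → (77.60,25.98) → (86.61,23.55)

[2] `<line>` line segment, #000000→score S452 F1890: (116.15,129.45) → (75.65,124.74)

[3] `<path>` line segment, #000000→score S452 F1890: (13.47,101.68) → (107.59,35.99)

[4] `<circle>` circle, #000000→score S452 F1890: (30.63,80.85) → (28.59,87.12) → (23.26,91.00) → (16.66,91.00) → (11.33,87.12) → (9.29,80.85) → (11.33,74.58) → (16.66,70.70) → (23.26,70.70) → (28.59,74.58) → (30.63,80.85) (closed)

[5] `<path>` line segment, #000000→score S452 F1890: (21.68,158.87) → (24.35,169.50)

[6] `<circle>` circle, #000000→score S452 F1890: (110.37,68.96) → (104.79,86.14) → (90.17,96.76) → (72.11,96.76) → (57.49,86.14) → (51.91,68.96) → (57.49,51.78) → (72.11,41.16) → (90.17,41.16) → (104.79,51.78) → (110.37,68.96) (closed)

(Gcodetools for Inkscape — laser output)
G21
G90
G0 X72.27 Y131.72
M3 S452
G01 X65.91 Y120.26 F1890
G01 X65.70 Y89.03
G01 X70.12 Y52.71
G01 X77.60 Y25.98
G01 X86.61 Y23.55
M5
G0 X116.15 Y129.45
M3 S452
G01 X75.65 Y124.74 F1890
M5
G0 X13.47 Y101.68
M3 S452
G01 X107.59 Y35.99 F1890
M5
G0 X30.63 Y80.85
M3 S452
G01 X28.59 Y87.12 F1890
G01 X23.26 Y91.00
G01 X16.66 Y91.00
G01 X11.33 Y87.12
G01 X9.29 Y80.85
G01 X11.33 Y74.58
G01 X16.66 Y70.70
G01 X23.26 Y70.70
G01 X28.59 Y74.58
G01 X30.63 Y80.85
M5
G0 X21.68 Y158.87
M3 S452
G01 X24.35 Y169.50 F1890
M5
G0 X110.37 Y68.96
M3 S452
G01 X104.79 Y86.14 F1890
G01 X90.17 Y96.76
G01 X72.11 Y96.76
G01 X57.49 Y86.14
G01 X51.91 Y68.96
G01 X57.49 Y51.78
G01 X72.11 Y41.16
G01 X90.17 Y41.16
G01 X104.79 Y51.78
G01 X110.37 Y68.96
M5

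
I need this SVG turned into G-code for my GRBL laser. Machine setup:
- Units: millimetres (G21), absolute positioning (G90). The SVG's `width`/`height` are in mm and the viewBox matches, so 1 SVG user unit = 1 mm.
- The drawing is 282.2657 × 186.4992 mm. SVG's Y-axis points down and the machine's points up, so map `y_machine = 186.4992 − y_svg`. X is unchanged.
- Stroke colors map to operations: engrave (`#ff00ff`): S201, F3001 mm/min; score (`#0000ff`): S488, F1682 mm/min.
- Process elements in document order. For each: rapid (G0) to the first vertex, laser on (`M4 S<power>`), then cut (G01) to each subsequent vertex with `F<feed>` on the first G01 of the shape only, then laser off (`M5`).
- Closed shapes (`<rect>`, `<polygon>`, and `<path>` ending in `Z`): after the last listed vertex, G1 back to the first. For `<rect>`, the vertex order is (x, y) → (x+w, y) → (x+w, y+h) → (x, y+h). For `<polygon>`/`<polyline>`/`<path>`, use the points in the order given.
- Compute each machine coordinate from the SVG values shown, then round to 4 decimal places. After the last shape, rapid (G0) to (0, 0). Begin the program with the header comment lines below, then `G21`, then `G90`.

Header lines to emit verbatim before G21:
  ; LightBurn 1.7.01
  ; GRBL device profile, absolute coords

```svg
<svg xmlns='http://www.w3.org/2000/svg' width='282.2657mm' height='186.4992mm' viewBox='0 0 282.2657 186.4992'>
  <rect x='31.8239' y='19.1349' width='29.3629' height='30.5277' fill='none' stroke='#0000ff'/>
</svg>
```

viewBox `0 0 282.2657 186.4992` with mm width/height → 1 unit = 1 mm. Flip: y_m = 186.4992 − y_svg.

**Shape 1** — `<rect>` rectangle, stroke `#0000ff` → score (S488, F1682). Machine vertices: (31.8239,167.3643) → (61.1868,167.3643) → (61.1868,136.8366) → (31.8239,136.8366) → (31.8239,167.3643). Closed: final G1 returns to the first vertex.

; LightBurn 1.7.01
; GRBL device profile, absolute coords
G21
G90
G0 X31.8239 Y167.3643
M4 S488
G01 X61.1868 Y167.3643 F1682
G01 X61.1868 Y136.8366
G01 X31.8239 Y136.8366
G01 X31.8239 Y167.3643
M5
G0 X0.0000 Y0.0000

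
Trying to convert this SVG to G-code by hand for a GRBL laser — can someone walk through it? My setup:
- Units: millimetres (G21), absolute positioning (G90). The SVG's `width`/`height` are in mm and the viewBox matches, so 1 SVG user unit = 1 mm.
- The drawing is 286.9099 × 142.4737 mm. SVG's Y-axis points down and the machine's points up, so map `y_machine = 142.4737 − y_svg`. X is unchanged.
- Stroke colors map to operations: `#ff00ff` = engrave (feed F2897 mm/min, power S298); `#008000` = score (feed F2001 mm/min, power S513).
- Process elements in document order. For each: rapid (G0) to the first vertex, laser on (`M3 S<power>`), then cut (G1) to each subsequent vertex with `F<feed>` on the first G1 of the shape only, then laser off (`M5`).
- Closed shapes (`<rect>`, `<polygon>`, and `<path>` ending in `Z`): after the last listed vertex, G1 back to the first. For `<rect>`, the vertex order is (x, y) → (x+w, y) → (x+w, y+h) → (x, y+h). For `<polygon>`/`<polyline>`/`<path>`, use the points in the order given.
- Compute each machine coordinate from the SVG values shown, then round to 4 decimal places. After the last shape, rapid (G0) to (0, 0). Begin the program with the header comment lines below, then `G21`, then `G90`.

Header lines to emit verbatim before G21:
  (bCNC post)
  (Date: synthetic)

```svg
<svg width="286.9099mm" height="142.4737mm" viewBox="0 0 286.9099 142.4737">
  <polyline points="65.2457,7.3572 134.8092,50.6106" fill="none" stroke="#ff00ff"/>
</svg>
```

1 u = 1 mm; y_m = 142.4737 − y.

[1] `<polyline>` line segment, #ff00ff→engrave S298 F2897: (65.2457,135.1165) → (134.8092,91.8631)

(bCNC post)
(Date: synthetic)
G21
G90
G0 X65.2457 Y135.1165
M3 S298
G1 X134.8092 Y91.8631 F2897
M5
G0 X0.0000 Y0.0000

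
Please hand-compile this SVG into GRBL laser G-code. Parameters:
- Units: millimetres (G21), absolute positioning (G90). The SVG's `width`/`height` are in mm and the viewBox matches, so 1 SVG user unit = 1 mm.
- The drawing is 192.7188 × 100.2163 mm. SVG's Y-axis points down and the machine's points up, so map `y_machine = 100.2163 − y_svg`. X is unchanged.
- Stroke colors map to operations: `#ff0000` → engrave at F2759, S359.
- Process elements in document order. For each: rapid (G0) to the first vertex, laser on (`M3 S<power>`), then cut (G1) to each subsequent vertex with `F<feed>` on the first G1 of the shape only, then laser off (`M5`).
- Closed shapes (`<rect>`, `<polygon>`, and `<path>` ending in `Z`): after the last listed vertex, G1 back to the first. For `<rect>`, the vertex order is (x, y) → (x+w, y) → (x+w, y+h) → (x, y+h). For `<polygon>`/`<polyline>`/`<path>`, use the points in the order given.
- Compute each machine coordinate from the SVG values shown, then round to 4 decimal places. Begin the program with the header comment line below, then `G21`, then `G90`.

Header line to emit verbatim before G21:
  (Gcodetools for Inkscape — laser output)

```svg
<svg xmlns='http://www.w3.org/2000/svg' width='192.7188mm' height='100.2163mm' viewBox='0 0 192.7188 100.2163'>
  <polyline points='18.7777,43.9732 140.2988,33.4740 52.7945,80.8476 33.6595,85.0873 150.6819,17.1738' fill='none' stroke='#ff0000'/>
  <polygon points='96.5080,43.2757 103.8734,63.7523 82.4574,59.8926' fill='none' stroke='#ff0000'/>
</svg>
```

(Gcodetools for Inkscape — laser output)
G21
G90
G0 X18.7777 Y56.2431
M3 S359
G1 X140.2988 Y66.7423 F2759
G1 X52.7945 Y19.3687
G1 X33.6595 Y15.1290
G1 X150.6819 Y83.0425
M5
G0 X96.5080 Y56.9406
M3 S359
G1 X103.8734 Y36.4640 F2759
G1 X82.4574 Y40.3237
G1 X96.5080 Y56.9406
M5

1 u = 1 mm; y_m = 100.2163 − y.

[1] `<polyline>` open polyline, #ff0000→engrave S359 F2759: (18.7777,56.2431) → (140.2988,66.7423) → (52.7945,19.3687) → (33.6595,15.1290) → (150.6819,83.0425)

[2] `<polygon>` regular polygon, #ff0000→engrave S359 F2759: (96.5080,56.9406) → (103.8734,36.4640) → (82.4574,40.3237) → (96.5080,56.9406) (closed)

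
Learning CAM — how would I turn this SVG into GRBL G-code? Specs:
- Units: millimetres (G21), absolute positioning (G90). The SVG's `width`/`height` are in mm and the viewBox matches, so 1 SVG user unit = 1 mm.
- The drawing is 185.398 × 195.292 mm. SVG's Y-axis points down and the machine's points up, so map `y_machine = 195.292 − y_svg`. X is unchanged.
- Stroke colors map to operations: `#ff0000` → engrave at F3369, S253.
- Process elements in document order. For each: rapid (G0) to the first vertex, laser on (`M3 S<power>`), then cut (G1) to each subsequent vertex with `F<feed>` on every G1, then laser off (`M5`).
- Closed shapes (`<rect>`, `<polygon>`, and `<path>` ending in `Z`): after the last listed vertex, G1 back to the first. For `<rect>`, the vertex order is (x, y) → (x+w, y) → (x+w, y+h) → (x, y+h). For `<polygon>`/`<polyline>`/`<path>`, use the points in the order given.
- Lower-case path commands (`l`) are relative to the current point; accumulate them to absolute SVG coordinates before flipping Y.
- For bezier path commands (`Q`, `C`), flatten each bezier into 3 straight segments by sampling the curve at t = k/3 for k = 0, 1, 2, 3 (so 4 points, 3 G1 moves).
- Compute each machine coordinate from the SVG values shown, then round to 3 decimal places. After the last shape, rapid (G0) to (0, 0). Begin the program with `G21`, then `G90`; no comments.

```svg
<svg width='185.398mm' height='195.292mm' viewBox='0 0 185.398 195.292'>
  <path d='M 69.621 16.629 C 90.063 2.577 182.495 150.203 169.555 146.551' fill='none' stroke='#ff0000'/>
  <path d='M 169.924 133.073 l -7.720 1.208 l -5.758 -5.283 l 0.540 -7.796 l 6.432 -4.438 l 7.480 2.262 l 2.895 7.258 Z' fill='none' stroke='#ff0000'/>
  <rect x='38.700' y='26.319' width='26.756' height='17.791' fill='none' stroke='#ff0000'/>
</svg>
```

G21
G90
G0 X69.621 Y178.663
M3 S253
G1 X107.491 Y150.413 F3369
G1 X153.940 Y83.924 F3369
G1 X169.555 Y48.741 F3369
M5
G0 X169.924 Y62.219
M3 S253
G1 X162.204 Y61.011 F3369
G1 X156.446 Y66.294 F3369
G1 X156.986 Y74.090 F3369
G1 X163.418 Y78.528 F3369
G1 X170.898 Y76.266 F3369
G1 X173.793 Y69.008 F3369
G1 X169.924 Y62.219 F3369
M5
G0 X38.700 Y168.973
M3 S253
G1 X65.456 Y168.973 F3369
G1 X65.456 Y151.182 F3369
G1 X38.700 Y151.182 F3369
G1 X38.700 Y168.973 F3369
M5
G0 X0.000 Y0.000

Since the viewBox matches the mm dimensions, user units are millimetres directly. The only transform is the Y-flip y_m = 195.292 − y_svg.

Shape 1 is a cubic bezier drawn with `<path>`. Its stroke #ff0000 means engrave at S253, F3369. After flipping Y the toolpath is (69.621,178.663) → (107.491,150.413) → (153.940,83.924) → (169.555,48.741).

Shape 2 is a regular polygon drawn with `<path>`. Its stroke #ff0000 means engrave at S253, F3369. After flipping Y the toolpath is (169.924,62.219) → (162.204,61.011) → (156.446,66.294) → (156.986,74.090) → (163.418,78.528) → (170.898,76.266) → (173.793,69.008) → (169.924,62.219), returning to the start.

Shape 3 is a rectangle drawn with `<rect>`. Its stroke #ff0000 means engrave at S253, F3369. After flipping Y the toolpath is (38.700,168.973) → (65.456,168.973) → (65.456,151.182) → (38.700,151.182) → (38.700,168.973), returning to the start.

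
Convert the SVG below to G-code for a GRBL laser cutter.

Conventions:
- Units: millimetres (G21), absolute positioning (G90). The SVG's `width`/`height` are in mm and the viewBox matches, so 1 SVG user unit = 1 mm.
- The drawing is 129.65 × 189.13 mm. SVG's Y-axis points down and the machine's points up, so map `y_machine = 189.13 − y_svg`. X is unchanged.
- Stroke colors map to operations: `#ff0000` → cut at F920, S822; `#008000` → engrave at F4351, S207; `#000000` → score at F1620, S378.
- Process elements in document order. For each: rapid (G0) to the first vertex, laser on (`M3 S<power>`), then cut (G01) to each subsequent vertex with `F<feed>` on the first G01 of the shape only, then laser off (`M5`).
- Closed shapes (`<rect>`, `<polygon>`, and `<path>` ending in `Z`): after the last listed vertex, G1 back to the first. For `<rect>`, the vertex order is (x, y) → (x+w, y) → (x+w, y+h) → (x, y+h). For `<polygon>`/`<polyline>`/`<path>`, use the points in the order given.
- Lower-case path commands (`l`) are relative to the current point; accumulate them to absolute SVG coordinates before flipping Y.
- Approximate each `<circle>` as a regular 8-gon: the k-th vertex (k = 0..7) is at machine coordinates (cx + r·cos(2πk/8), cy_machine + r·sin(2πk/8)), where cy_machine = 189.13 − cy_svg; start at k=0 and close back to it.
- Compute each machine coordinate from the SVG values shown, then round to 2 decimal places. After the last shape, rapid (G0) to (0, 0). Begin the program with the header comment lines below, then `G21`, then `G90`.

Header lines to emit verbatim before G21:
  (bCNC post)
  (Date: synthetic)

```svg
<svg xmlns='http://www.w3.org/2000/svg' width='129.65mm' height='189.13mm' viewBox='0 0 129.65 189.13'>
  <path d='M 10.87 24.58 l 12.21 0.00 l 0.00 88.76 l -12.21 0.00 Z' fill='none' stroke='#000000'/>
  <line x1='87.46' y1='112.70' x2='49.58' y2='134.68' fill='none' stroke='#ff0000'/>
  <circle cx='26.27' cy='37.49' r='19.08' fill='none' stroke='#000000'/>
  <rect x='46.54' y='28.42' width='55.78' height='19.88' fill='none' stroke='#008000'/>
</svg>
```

(bCNC post)
(Date: synthetic)
G21
G90
G0 X10.87 Y164.55
M3 S378
G01 X23.08 Y164.55 F1620
G01 X23.08 Y75.79
G01 X10.87 Y75.79
G01 X10.87 Y164.55
M5
G0 X87.46 Y76.43
M3 S822
G01 X49.58 Y54.45 F920
M5
G0 X45.35 Y151.64
M3 S378
G01 X39.76 Y165.13 F1620
G01 X26.27 Y170.72
G01 X12.78 Y165.13
G01 X7.19 Y151.64
G01 X12.78 Y138.15
G01 X26.27 Y132.56
G01 X39.76 Y138.15
G01 X45.35 Y151.64
M5
G0 X46.54 Y160.71
M3 S207
G01 X102.32 Y160.71 F4351
G01 X102.32 Y140.83
G01 X46.54 Y140.83
G01 X46.54 Y160.71
M5
G0 X0.00 Y0.00

Since the viewBox matches the mm dimensions, user units are millimetres directly. The only transform is the Y-flip y_m = 189.13 − y_svg.

Shape 1 is a rectangle drawn with `<path>`. Its stroke #000000 means score at S378, F1620. After flipping Y the toolpath is (10.87,164.55) → (23.08,164.55) → (23.08,75.79) → (10.87,75.79) → (10.87,164.55), returning to the start.

Shape 2 is a line segment drawn with `<line>`. Its stroke #ff0000 means cut at S822, F920. After flipping Y the toolpath is (87.46,76.43) → (49.58,54.45).

Shape 3 is a circle drawn with `<circle>`. Its stroke #000000 means score at S378, F1620. After flipping Y the toolpath is (45.35,151.64) → (39.76,165.13) → (26.27,170.72) → (12.78,165.13) → (7.19,151.64) → (12.78,138.15) → (26.27,132.56) → (39.76,138.15) → (45.35,151.64), returning to the start.

Shape 4 is a rectangle drawn with `<rect>`. Its stroke #008000 means engrave at S207, F4351. After flipping Y the toolpath is (46.54,160.71) → (102.32,160.71) → (102.32,140.83) → (46.54,140.83) → (46.54,160.71), returning to the start.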